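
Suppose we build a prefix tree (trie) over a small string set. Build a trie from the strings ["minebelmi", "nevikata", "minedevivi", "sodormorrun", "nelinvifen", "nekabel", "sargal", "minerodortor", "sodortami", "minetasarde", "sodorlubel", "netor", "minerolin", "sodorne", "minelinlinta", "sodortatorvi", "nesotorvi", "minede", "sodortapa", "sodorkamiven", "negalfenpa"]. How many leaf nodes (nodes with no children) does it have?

20

A leaf is a node with no children — equivalently, the end of a word that is not a proper prefix of any other stored word.
Those words: "minebelmi", "minedevivi", "minelinlinta", "minerodortor", "minerolin", "minetasarde", "negalfenpa", "nekabel", "nelinvifen", "nesotorvi", "netor", "nevikata", "sargal", "sodorkamiven", "sodorlubel", "sodormorrun", "sodorne", "sodortami", "sodortapa", "sodortatorvi"
Leaf count: 20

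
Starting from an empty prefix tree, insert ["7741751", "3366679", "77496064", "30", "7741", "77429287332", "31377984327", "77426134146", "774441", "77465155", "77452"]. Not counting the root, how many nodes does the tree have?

55

Trace insertions, counting only characters that open a new branch:
  "7741751" → 7 new (7, 7, 4, 1, 7, 5, 1)
  "3366679" → 7 new (3, 3, 6, 6, 6, 7, 9)
  "77496064" → prefix "774" already present; 5 new (9, 6, 0, 6, 4)
  "30" → prefix "3" already present; 1 new (0)
  "7741" → prefix "7741" already present; 0 new (none)
  "77429287332" → prefix "774" already present; 8 new (2, 9, 2, 8, 7, 3, 3, 2)
  "31377984327" → prefix "3" already present; 10 new (1, 3, 7, 7, 9, 8, 4, 3, 2, 7)
  "77426134146" → prefix "7742" already present; 7 new (6, 1, 3, 4, 1, 4, 6)
  "774441" → prefix "774" already present; 3 new (4, 4, 1)
  "77465155" → prefix "774" already present; 5 new (6, 5, 1, 5, 5)
  "77452" → prefix "774" already present; 2 new (5, 2)
Total nodes = 7 + 7 + 5 + 1 + 0 + 8 + 10 + 7 + 3 + 5 + 2 = 55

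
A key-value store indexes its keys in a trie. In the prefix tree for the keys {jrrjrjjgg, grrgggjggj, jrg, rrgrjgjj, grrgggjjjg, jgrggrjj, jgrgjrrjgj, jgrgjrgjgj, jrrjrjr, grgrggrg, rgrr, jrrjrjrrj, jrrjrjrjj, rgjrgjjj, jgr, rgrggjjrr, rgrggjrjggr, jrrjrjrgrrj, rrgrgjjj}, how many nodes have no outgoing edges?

17

A leaf is a node with no children — equivalently, the end of a word that is not a proper prefix of any other stored word.
Those words: "grgrggrg", "grrgggjggj", "grrgggjjjg", "jgrggrjj", "jgrgjrgjgj", "jgrgjrrjgj", "jrg", "jrrjrjjgg", "jrrjrjrgrrj", "jrrjrjrjj", "jrrjrjrrj", "rgjrgjjj", "rgrggjjrr", "rgrggjrjggr", "rgrr", "rrgrgjjj", "rrgrjgjj"
Leaf count: 17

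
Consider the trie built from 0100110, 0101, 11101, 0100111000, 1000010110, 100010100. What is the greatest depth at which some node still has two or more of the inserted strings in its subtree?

6

Equivalently: take the maximum, over all pairs, of their longest common prefix length.
e.g. "0100110" and "0100111000" share the prefix "010011" of length 6; no pair shares a longer one.
Longest shared-prefix length: 6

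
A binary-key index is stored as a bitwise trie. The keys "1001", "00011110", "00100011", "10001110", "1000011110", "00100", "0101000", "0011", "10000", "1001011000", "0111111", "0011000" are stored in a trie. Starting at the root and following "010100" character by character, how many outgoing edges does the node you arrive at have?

1

Follow the path "010100" to its node, then look at its outgoing edges.
Characters that immediately follow "010100" among the stored strings: {0}.
That node has 1 child edge.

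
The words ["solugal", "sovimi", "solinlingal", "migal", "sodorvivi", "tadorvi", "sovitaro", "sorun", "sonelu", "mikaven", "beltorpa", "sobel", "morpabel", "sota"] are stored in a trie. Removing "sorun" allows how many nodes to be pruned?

Walk "sorun" from the leaf back toward the root, removing each node that no remaining word uses.
The suffix "run" (3 nodes) is used only by "sorun"; the node for "so" still has the child "l", so pruning stops there.
Nodes removed: 3

3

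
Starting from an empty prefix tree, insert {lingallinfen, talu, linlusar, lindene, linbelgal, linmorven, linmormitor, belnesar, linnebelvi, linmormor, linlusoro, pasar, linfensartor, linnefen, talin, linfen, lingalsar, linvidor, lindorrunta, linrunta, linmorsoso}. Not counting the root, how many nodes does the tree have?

Count nodes per top-level branch (shared prefixes stored once):
  'b'-branch (belnesar): 8 nodes
  'l'-branch (linbelgal, lindene, lindorrunta, linfen, linfensartor, lingallinfen, lingalsar, linlusar, linlusoro, linmormitor, linmormor, linmorsoso, linmorven, linnebelvi, linnefen, linrunta, linvidor): 86 nodes
  'p'-branch (pasar): 5 nodes
  't'-branch (talin, talu): 6 nodes
Sum: 105

105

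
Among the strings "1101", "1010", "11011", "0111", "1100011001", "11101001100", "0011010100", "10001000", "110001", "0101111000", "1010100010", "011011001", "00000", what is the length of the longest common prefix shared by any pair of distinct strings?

The deepest shared node is where two words last agree before diverging.
"110001" and "1100011001" agree on "110001" (6 characters) before diverging; nothing deeper is shared.
Longest shared-prefix length: 6

6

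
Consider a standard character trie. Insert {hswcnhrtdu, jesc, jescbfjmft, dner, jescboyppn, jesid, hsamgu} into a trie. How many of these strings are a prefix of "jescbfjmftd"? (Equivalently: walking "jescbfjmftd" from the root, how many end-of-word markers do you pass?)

Walk "jescbfjmftd" from the root; an end-of-word marker is hit whenever a stored word is a prefix of "jescbfjmftd".
Prefixes of the query that are stored words: "jesc", "jescbfjmft"
Count: 2

2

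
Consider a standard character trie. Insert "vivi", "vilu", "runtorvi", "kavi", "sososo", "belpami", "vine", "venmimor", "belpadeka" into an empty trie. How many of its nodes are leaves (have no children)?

9

Leaves are exactly the stored words that no other stored word extends.
Those words: "belpadeka", "belpami", "kavi", "runtorvi", "sososo", "venmimor", "vilu", "vine", "vivi"
Leaf count: 9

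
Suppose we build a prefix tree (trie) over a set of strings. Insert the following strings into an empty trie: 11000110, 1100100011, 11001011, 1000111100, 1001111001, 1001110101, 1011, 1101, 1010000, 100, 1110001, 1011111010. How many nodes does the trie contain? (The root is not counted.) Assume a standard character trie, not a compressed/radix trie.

Insert word by word; a character creates a node only if that edge doesn't already exist:
  "11000110" → 8 new (1, 1, 0, 0, 0, 1, 1, 0)
  "1100100011" → prefix "1100" already present; 6 new (1, 0, 0, 0, 1, 1)
  "11001011" → prefix "110010" already present; 2 new (1, 1)
  "1000111100" → prefix "1" already present; 9 new (0, 0, 0, 1, 1, 1, 1, 0, 0)
  "1001111001" → prefix "100" already present; 7 new (1, 1, 1, 1, 0, 0, 1)
  "1001110101" → prefix "100111" already present; 4 new (0, 1, 0, 1)
  "1011" → prefix "10" already present; 2 new (1, 1)
  "1101" → prefix "110" already present; 1 new (1)
  "1010000" → prefix "101" already present; 4 new (0, 0, 0, 0)
  "100" → prefix "100" already present; 0 new (none)
  "1110001" → prefix "11" already present; 5 new (1, 0, 0, 0, 1)
  "1011111010" → prefix "1011" already present; 6 new (1, 1, 1, 0, 1, 0)
Total nodes = 8 + 6 + 2 + 9 + 7 + 4 + 2 + 1 + 4 + 0 + 5 + 6 = 54

54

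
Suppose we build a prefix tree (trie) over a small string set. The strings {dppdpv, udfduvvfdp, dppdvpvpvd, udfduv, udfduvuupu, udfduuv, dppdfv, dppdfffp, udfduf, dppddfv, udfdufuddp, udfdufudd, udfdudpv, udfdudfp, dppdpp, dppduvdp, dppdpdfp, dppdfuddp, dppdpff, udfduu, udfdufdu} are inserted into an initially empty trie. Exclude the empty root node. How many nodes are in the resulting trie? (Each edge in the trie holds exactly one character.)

62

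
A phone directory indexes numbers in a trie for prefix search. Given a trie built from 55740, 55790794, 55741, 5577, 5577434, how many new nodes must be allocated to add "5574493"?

3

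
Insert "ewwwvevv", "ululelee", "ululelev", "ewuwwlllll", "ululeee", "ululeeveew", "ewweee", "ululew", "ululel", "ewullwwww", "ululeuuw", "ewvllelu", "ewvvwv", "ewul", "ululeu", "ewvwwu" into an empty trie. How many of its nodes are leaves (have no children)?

A leaf is a node with no children — equivalently, the end of a word that is not a proper prefix of any other stored word.
Those words: "ewullwwww", "ewuwwlllll", "ewvllelu", "ewvvwv", "ewvwwu", "ewweee", "ewwwvevv", "ululeee", "ululeeveew", "ululelee", "ululelev", "ululeuuw", "ululew"
Leaf count: 13

13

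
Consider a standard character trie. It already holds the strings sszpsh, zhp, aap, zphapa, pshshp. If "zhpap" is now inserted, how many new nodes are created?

2

The longest prefix of "zhpap" already in the trie is "zhp" (length 3).
So 5 − 3 = 2 new nodes.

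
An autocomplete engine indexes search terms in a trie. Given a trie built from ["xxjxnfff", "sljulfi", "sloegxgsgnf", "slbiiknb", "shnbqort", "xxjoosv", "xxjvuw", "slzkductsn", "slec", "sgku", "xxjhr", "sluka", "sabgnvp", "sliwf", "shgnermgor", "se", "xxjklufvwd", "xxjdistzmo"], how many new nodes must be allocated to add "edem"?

4

Nothing in the trie begins with "e"; the whole of "edem" is new.
4 − 0 = 4 new nodes.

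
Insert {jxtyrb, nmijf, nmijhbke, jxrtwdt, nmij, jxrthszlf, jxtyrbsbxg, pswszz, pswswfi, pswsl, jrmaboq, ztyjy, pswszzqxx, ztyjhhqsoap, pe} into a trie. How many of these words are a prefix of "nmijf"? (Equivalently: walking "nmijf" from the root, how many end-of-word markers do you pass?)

Walk "nmijf" from the root; an end-of-word marker is hit whenever a stored word is a prefix of "nmijf".
Prefixes of the query that are stored words: "nmij", "nmijf"
Count: 2

2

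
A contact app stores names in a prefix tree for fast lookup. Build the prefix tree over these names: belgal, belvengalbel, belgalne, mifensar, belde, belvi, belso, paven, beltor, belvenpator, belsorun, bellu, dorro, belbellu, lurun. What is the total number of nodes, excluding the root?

Insert word by word; a character creates a node only if that edge doesn't already exist:
  "belgal" → 6 new (b, e, l, g, a, l)
  "belvengalbel" → prefix "bel" already present; 9 new (v, e, n, g, a, l, b, e, l)
  "belgalne" → prefix "belgal" already present; 2 new (n, e)
  "mifensar" → 8 new (m, i, f, e, n, s, a, r)
  "belde" → prefix "bel" already present; 2 new (d, e)
  "belvi" → prefix "belv" already present; 1 new (i)
  "belso" → prefix "bel" already present; 2 new (s, o)
  "paven" → 5 new (p, a, v, e, n)
  "beltor" → prefix "bel" already present; 3 new (t, o, r)
  "belvenpator" → prefix "belven" already present; 5 new (p, a, t, o, r)
  "belsorun" → prefix "belso" already present; 3 new (r, u, n)
  "bellu" → prefix "bel" already present; 2 new (l, u)
  "dorro" → 5 new (d, o, r, r, o)
  "belbellu" → prefix "bel" already present; 5 new (b, e, l, l, u)
  "lurun" → 5 new (l, u, r, u, n)
Total nodes = 6 + 9 + 2 + 8 + 2 + 1 + 2 + 5 + 3 + 5 + 3 + 2 + 5 + 5 + 5 = 63

63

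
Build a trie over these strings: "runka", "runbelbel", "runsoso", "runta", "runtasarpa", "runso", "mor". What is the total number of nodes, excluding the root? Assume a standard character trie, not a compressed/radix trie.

25

Trace insertions, counting only characters that open a new branch:
  "runka" → 5 new (r, u, n, k, a)
  "runbelbel" → prefix "run" already present; 6 new (b, e, l, b, e, l)
  "runsoso" → prefix "run" already present; 4 new (s, o, s, o)
  "runta" → prefix "run" already present; 2 new (t, a)
  "runtasarpa" → prefix "runta" already present; 5 new (s, a, r, p, a)
  "runso" → prefix "runso" already present; 0 new (none)
  "mor" → 3 new (m, o, r)
Total nodes = 5 + 6 + 4 + 2 + 5 + 0 + 3 = 25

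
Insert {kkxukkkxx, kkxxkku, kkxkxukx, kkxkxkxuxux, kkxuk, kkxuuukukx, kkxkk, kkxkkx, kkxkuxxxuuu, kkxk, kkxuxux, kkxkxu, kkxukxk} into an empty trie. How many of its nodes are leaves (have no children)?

9

A leaf is a node with no children — equivalently, the end of a word that is not a proper prefix of any other stored word.
Those words: "kkxkkx", "kkxkuxxxuuu", "kkxkxkxuxux", "kkxkxukx", "kkxukkkxx", "kkxukxk", "kkxuuukukx", "kkxuxux", "kkxxkku"
Leaf count: 9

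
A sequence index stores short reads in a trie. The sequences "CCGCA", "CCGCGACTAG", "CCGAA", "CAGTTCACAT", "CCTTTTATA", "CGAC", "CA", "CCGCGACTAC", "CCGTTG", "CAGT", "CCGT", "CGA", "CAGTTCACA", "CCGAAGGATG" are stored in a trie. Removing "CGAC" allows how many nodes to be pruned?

1

After clearing the end-marker at "CGAC", prune upward until reaching a node still needed by another word.
The suffix "C" (1 node) is used only by "CGAC"; "CGA" is itself a stored word, so pruning stops there.
Nodes removed: 1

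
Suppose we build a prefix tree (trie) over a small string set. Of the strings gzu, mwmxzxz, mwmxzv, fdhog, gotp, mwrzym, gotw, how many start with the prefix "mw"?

3

Walk to "mw"; the words in its subtree are exactly those with that prefix.
Matches: "mwmxzv", "mwmxzxz", "mwrzym"
Count: 3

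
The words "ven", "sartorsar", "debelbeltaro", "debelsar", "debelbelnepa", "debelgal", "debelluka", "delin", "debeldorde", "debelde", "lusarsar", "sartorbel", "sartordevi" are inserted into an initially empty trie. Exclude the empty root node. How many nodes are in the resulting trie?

62

Insert word by word; a character creates a node only if that edge doesn't already exist:
  "ven" → 3 new (v, e, n)
  "sartorsar" → 9 new (s, a, r, t, o, r, s, a, r)
  "debelbeltaro" → 12 new (d, e, b, e, l, b, e, l, t, a, r, o)
  "debelsar" → prefix "debel" already present; 3 new (s, a, r)
  "debelbelnepa" → prefix "debelbel" already present; 4 new (n, e, p, a)
  "debelgal" → prefix "debel" already present; 3 new (g, a, l)
  "debelluka" → prefix "debel" already present; 4 new (l, u, k, a)
  "delin" → prefix "de" already present; 3 new (l, i, n)
  "debeldorde" → prefix "debel" already present; 5 new (d, o, r, d, e)
  "debelde" → prefix "debeld" already present; 1 new (e)
  "lusarsar" → 8 new (l, u, s, a, r, s, a, r)
  "sartorbel" → prefix "sartor" already present; 3 new (b, e, l)
  "sartordevi" → prefix "sartor" already present; 4 new (d, e, v, i)
Total nodes = 3 + 9 + 12 + 3 + 4 + 3 + 4 + 3 + 5 + 1 + 8 + 3 + 4 = 62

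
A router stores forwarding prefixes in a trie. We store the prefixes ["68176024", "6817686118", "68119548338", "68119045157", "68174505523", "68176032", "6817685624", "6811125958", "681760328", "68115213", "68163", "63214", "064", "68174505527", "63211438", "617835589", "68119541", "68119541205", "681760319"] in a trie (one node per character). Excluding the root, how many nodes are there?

Trace insertions, counting only characters that open a new branch:
  "68176024" → 8 new (6, 8, 1, 7, 6, 0, 2, 4)
  "6817686118" → prefix "68176" already present; 5 new (8, 6, 1, 1, 8)
  "68119548338" → prefix "681" already present; 8 new (1, 9, 5, 4, 8, 3, 3, 8)
  "68119045157" → prefix "68119" already present; 6 new (0, 4, 5, 1, 5, 7)
  "68174505523" → prefix "6817" already present; 7 new (4, 5, 0, 5, 5, 2, 3)
  "68176032" → prefix "681760" already present; 2 new (3, 2)
  "6817685624" → prefix "681768" already present; 4 new (5, 6, 2, 4)
  "6811125958" → prefix "6811" already present; 6 new (1, 2, 5, 9, 5, 8)
  "681760328" → prefix "68176032" already present; 1 new (8)
  "68115213" → prefix "6811" already present; 4 new (5, 2, 1, 3)
  "68163" → prefix "681" already present; 2 new (6, 3)
  "63214" → prefix "6" already present; 4 new (3, 2, 1, 4)
  "064" → 3 new (0, 6, 4)
  "68174505527" → prefix "6817450552" already present; 1 new (7)
  "63211438" → prefix "6321" already present; 4 new (1, 4, 3, 8)
  "617835589" → prefix "6" already present; 8 new (1, 7, 8, 3, 5, 5, 8, 9)
  "68119541" → prefix "6811954" already present; 1 new (1)
  "68119541205" → prefix "68119541" already present; 3 new (2, 0, 5)
  "681760319" → prefix "6817603" already present; 2 new (1, 9)
Total nodes = 8 + 5 + 8 + 6 + 7 + 2 + 4 + 6 + 1 + 4 + 2 + 4 + 3 + 1 + 4 + 8 + 1 + 3 + 2 = 79

79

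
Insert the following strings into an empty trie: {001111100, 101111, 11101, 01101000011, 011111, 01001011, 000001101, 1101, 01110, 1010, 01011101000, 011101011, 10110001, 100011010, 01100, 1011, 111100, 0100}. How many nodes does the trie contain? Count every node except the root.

76

Trace insertions, counting only characters that open a new branch:
  "001111100" → 9 new (0, 0, 1, 1, 1, 1, 1, 0, 0)
  "101111" → 6 new (1, 0, 1, 1, 1, 1)
  "11101" → prefix "1" already present; 4 new (1, 1, 0, 1)
  "01101000011" → prefix "0" already present; 10 new (1, 1, 0, 1, 0, 0, 0, 0, 1, 1)
  "011111" → prefix "011" already present; 3 new (1, 1, 1)
  "01001011" → prefix "01" already present; 6 new (0, 0, 1, 0, 1, 1)
  "000001101" → prefix "00" already present; 7 new (0, 0, 0, 1, 1, 0, 1)
  "1101" → prefix "11" already present; 2 new (0, 1)
  "01110" → prefix "0111" already present; 1 new (0)
  "1010" → prefix "101" already present; 1 new (0)
  "01011101000" → prefix "010" already present; 8 new (1, 1, 1, 0, 1, 0, 0, 0)
  "011101011" → prefix "01110" already present; 4 new (1, 0, 1, 1)
  "10110001" → prefix "1011" already present; 4 new (0, 0, 0, 1)
  "100011010" → prefix "10" already present; 7 new (0, 0, 1, 1, 0, 1, 0)
  "01100" → prefix "0110" already present; 1 new (0)
  "1011" → prefix "1011" already present; 0 new (none)
  "111100" → prefix "111" already present; 3 new (1, 0, 0)
  "0100" → prefix "0100" already present; 0 new (none)
Total nodes = 9 + 6 + 4 + 10 + 3 + 6 + 7 + 2 + 1 + 1 + 8 + 4 + 4 + 7 + 1 + 0 + 3 + 0 = 76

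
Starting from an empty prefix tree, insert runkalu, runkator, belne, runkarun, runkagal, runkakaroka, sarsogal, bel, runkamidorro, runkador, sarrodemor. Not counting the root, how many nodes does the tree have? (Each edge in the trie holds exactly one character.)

52

For each word, the new-node count is its length minus the longest prefix already in the trie:
  "runkalu" → 7 new (r, u, n, k, a, l, u)
  "runkator" → prefix "runka" already present; 3 new (t, o, r)
  "belne" → 5 new (b, e, l, n, e)
  "runkarun" → prefix "runka" already present; 3 new (r, u, n)
  "runkagal" → prefix "runka" already present; 3 new (g, a, l)
  "runkakaroka" → prefix "runka" already present; 6 new (k, a, r, o, k, a)
  "sarsogal" → 8 new (s, a, r, s, o, g, a, l)
  "bel" → prefix "bel" already present; 0 new (none)
  "runkamidorro" → prefix "runka" already present; 7 new (m, i, d, o, r, r, o)
  "runkador" → prefix "runka" already present; 3 new (d, o, r)
  "sarrodemor" → prefix "sar" already present; 7 new (r, o, d, e, m, o, r)
Total nodes = 7 + 3 + 5 + 3 + 3 + 6 + 8 + 0 + 7 + 3 + 7 = 52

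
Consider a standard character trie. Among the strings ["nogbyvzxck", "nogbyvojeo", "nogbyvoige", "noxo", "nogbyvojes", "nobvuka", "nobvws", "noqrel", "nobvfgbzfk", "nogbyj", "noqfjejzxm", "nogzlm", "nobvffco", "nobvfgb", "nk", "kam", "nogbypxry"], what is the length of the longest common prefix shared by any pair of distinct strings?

Look for the deepest trie node that still has at least two words in its subtree.
"nogbyvojeo" and "nogbyvojes" agree on "nogbyvoje" (9 characters) before diverging; nothing deeper is shared.
Longest shared-prefix length: 9

9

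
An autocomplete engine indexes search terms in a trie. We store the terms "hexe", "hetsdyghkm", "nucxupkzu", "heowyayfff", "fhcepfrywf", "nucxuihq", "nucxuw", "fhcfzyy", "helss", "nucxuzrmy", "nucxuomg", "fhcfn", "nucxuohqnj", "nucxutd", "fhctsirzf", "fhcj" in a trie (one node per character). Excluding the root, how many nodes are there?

For each word, the new-node count is its length minus the longest prefix already in the trie:
  "hexe" → 4 new (h, e, x, e)
  "hetsdyghkm" → prefix "he" already present; 8 new (t, s, d, y, g, h, k, m)
  "nucxupkzu" → 9 new (n, u, c, x, u, p, k, z, u)
  "heowyayfff" → prefix "he" already present; 8 new (o, w, y, a, y, f, f, f)
  "fhcepfrywf" → 10 new (f, h, c, e, p, f, r, y, w, f)
  "nucxuihq" → prefix "nucxu" already present; 3 new (i, h, q)
  "nucxuw" → prefix "nucxu" already present; 1 new (w)
  "fhcfzyy" → prefix "fhc" already present; 4 new (f, z, y, y)
  "helss" → prefix "he" already present; 3 new (l, s, s)
  "nucxuzrmy" → prefix "nucxu" already present; 4 new (z, r, m, y)
  "nucxuomg" → prefix "nucxu" already present; 3 new (o, m, g)
  "fhcfn" → prefix "fhcf" already present; 1 new (n)
  "nucxuohqnj" → prefix "nucxuo" already present; 4 new (h, q, n, j)
  "nucxutd" → prefix "nucxu" already present; 2 new (t, d)
  "fhctsirzf" → prefix "fhc" already present; 6 new (t, s, i, r, z, f)
  "fhcj" → prefix "fhc" already present; 1 new (j)
Total nodes = 4 + 8 + 9 + 8 + 10 + 3 + 1 + 4 + 3 + 4 + 3 + 1 + 4 + 2 + 6 + 1 = 71

71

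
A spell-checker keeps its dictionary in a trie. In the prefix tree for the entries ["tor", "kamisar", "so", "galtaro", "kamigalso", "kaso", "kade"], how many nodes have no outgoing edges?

7

Leaves are exactly the stored words that no other stored word extends.
Those words: "galtaro", "kade", "kamigalso", "kamisar", "kaso", "so", "tor"
Leaf count: 7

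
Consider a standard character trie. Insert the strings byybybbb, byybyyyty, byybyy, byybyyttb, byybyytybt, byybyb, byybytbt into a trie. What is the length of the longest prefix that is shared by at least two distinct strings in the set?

7

Equivalently: take the maximum, over all pairs, of their longest common prefix length.
e.g. "byybyyttb" and "byybyytybt" share the prefix "byybyyt" of length 7; no pair shares a longer one.
Longest shared-prefix length: 7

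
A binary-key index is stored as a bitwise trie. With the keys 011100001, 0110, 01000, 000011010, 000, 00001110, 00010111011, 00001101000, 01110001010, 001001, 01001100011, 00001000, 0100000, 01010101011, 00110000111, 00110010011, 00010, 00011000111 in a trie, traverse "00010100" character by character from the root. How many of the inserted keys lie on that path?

2

Traverse "00010100" character by character; count nodes along the way that are marked as word ends.
Prefixes of the query that are stored words: "000", "00010"
Count: 2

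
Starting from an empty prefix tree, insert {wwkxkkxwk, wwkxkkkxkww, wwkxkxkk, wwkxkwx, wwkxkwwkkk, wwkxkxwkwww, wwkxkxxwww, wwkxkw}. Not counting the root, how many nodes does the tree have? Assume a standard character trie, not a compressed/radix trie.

32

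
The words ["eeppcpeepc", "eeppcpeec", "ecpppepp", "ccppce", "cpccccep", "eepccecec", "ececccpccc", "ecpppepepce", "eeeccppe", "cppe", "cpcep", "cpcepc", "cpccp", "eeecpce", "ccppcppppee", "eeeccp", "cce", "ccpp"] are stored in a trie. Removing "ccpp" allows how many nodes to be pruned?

0

Walk "ccpp" from the leaf back toward the root, removing each node that no remaining word uses.
Every node on "ccpp" is still needed (e.g. by "ccppce"), so nothing is freed.
Nodes removed: 0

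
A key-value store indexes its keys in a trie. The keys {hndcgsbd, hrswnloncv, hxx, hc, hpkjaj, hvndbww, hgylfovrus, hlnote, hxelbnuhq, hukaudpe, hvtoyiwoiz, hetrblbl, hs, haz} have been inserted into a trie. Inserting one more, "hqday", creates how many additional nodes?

4

The longest prefix of "hqday" already in the trie is "h" (length 1).
Each of the 4 remaining characters creates one node.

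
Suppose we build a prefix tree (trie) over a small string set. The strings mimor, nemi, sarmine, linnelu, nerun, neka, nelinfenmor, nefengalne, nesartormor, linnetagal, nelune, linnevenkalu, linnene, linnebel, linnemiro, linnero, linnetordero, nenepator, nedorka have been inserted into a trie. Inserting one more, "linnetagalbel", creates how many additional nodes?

3

The longest prefix of "linnetagalbel" already in the trie is "linnetagal" (length 10).
Each of the 3 remaining characters creates one node.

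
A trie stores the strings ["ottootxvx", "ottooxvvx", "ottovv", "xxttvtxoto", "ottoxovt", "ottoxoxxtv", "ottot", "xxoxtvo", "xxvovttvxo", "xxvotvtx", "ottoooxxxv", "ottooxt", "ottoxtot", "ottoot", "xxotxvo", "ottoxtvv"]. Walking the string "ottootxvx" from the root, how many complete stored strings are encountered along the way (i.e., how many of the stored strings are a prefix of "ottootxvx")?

2

Walk "ottootxvx" from the root; an end-of-word marker is hit whenever a stored word is a prefix of "ottootxvx".
Prefixes of the query that are stored words: "ottoot", "ottootxvx"
Count: 2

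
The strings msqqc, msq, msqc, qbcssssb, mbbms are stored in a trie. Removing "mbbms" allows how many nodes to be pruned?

After clearing the end-marker at "mbbms", prune upward until reaching a node still needed by another word.
The suffix "bbms" (4 nodes) is used only by "mbbms"; the node for "m" still has the child "s", so pruning stops there.
Nodes removed: 4

4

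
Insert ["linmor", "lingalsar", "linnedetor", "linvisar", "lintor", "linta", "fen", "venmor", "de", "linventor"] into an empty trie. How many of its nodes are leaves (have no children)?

A leaf is a node with no children — equivalently, the end of a word that is not a proper prefix of any other stored word.
Those words: "de", "fen", "lingalsar", "linmor", "linnedetor", "linta", "lintor", "linventor", "linvisar", "venmor"
Leaf count: 10

10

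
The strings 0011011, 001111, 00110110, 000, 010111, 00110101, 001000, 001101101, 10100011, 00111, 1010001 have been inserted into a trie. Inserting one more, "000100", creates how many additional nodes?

"000" is already a path in the trie; the remaining "100" must be added.
Each of the 3 remaining characters creates one node.

3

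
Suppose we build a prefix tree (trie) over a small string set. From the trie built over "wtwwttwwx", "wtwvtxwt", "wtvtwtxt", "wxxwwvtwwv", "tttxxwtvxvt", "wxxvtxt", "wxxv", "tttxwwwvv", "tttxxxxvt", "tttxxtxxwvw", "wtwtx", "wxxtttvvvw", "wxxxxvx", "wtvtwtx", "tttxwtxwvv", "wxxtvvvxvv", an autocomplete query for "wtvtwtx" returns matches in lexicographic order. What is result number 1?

wtvtwtx

Words with prefix "wtvtwtx", in lexicographic order: "wtvtwtx", "wtvtwtxt"
Position 1: wtvtwtx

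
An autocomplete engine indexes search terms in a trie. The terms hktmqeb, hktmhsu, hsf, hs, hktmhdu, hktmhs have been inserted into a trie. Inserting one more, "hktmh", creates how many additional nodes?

0

"hktmh" is already a full path in the trie; only an end-marker is added.
No new nodes are needed: 0.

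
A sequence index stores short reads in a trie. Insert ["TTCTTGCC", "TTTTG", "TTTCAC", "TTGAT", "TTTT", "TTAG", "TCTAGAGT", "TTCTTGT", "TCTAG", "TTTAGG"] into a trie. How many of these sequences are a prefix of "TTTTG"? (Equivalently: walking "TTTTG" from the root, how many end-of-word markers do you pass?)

Walk "TTTTG" from the root; an end-of-word marker is hit whenever a stored word is a prefix of "TTTTG".
Prefixes of the query that are stored words: "TTTT", "TTTTG"
Count: 2

2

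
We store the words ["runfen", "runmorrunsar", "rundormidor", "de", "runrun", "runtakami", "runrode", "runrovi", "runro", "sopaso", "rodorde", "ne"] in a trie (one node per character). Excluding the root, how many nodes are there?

53

Insert word by word; a character creates a node only if that edge doesn't already exist:
  "runfen" → 6 new (r, u, n, f, e, n)
  "runmorrunsar" → prefix "run" already present; 9 new (m, o, r, r, u, n, s, a, r)
  "rundormidor" → prefix "run" already present; 8 new (d, o, r, m, i, d, o, r)
  "de" → 2 new (d, e)
  "runrun" → prefix "run" already present; 3 new (r, u, n)
  "runtakami" → prefix "run" already present; 6 new (t, a, k, a, m, i)
  "runrode" → prefix "runr" already present; 3 new (o, d, e)
  "runrovi" → prefix "runro" already present; 2 new (v, i)
  "runro" → prefix "runro" already present; 0 new (none)
  "sopaso" → 6 new (s, o, p, a, s, o)
  "rodorde" → prefix "r" already present; 6 new (o, d, o, r, d, e)
  "ne" → 2 new (n, e)
Total nodes = 6 + 9 + 8 + 2 + 3 + 6 + 3 + 2 + 0 + 6 + 6 + 2 = 53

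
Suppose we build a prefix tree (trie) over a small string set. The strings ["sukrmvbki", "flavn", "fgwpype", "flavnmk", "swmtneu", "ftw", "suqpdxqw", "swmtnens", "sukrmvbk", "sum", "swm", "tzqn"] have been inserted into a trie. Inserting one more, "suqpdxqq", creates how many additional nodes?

"suqpdxq" is already a path in the trie; the remaining "q" must be added.
So 8 − 7 = 1 new nodes.

1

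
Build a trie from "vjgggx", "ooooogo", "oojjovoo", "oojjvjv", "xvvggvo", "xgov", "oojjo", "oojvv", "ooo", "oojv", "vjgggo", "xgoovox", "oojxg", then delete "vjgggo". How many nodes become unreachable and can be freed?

Walk "vjgggo" from the leaf back toward the root, removing each node that no remaining word uses.
The suffix "o" (1 node) is used only by "vjgggo"; the node for "vjggg" still has the child "x", so pruning stops there.
Nodes removed: 1

1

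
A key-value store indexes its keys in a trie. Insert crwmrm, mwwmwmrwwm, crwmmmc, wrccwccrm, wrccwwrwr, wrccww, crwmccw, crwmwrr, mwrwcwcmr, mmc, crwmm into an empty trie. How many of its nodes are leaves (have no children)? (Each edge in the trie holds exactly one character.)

A leaf is a node with no children — equivalently, the end of a word that is not a proper prefix of any other stored word.
Those words: "crwmccw", "crwmmmc", "crwmrm", "crwmwrr", "mmc", "mwrwcwcmr", "mwwmwmrwwm", "wrccwccrm", "wrccwwrwr"
Leaf count: 9

9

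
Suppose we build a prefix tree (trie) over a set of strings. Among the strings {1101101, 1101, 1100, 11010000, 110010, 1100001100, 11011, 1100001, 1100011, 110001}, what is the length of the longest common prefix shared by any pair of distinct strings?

The deepest shared node is where two words last agree before diverging.
e.g. "1100001" and "1100001100" share the prefix "1100001" of length 7; no pair shares a longer one.
Longest shared-prefix length: 7

7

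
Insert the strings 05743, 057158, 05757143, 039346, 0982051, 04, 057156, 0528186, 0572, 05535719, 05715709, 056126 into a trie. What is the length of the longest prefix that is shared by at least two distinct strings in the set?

5

Look for the deepest trie node that still has at least two words in its subtree.
"057156" and "05715709" agree on "05715" (5 characters) before diverging; nothing deeper is shared.
Longest shared-prefix length: 5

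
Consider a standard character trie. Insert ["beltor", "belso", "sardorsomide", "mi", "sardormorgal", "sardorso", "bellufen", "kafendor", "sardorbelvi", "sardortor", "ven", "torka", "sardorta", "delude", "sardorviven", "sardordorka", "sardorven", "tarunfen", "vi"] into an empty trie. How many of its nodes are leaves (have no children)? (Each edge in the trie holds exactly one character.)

18

A leaf is a node with no children — equivalently, the end of a word that is not a proper prefix of any other stored word.
Those words: "bellufen", "belso", "beltor", "delude", "kafendor", "mi", "sardorbelvi", "sardordorka", "sardormorgal", "sardorsomide", "sardorta", "sardortor", "sardorven", "sardorviven", "tarunfen", "torka", "ven", "vi"
Leaf count: 18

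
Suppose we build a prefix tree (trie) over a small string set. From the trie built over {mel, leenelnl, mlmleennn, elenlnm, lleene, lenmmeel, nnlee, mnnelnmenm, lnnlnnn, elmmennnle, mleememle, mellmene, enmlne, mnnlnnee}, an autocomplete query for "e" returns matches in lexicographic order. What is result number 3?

DFS of the "e" subtree visits, in order: "elenlnm", "elmmennnle", "enmlne"
The 3rd is enmlne.

enmlne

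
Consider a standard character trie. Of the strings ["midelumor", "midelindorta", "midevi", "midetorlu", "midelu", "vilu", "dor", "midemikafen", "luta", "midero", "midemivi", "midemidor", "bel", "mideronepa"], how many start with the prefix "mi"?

Walk to "mi"; the words in its subtree are exactly those with that prefix.
Matches: "midelindorta", "midelu", "midelumor", "midemidor", "midemikafen", "midemivi", "midero", "mideronepa", "midetorlu", "midevi"
Count: 10

10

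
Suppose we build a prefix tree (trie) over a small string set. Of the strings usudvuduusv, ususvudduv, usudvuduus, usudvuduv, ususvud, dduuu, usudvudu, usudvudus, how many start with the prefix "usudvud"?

Filter for entries beginning with "usudvud":
Matches: "usudvudu", "usudvudus", "usudvuduus", "usudvuduusv", "usudvuduv"
Count: 5

5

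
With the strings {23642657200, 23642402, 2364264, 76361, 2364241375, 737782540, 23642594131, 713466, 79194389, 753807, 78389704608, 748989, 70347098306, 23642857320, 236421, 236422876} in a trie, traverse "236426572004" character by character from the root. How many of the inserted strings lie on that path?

Check each prefix of "236426572004" against the stored set — each match is an end-marker on the path.
Prefixes of the query that are stored words: "23642657200"
Count: 1

1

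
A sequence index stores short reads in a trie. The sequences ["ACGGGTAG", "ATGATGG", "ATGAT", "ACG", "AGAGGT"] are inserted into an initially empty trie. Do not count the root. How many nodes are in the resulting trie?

Count nodes per top-level branch (shared prefixes stored once):
  'A'-branch (ACG, ACGGGTAG, AGAGGT, ATGAT, ATGATGG): 19 nodes
Sum: 19

19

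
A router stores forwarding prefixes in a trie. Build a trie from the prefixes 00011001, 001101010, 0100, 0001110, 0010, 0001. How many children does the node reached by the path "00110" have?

1

The children of the "00110" node are the distinct next characters among strings starting with "00110".
Distinct next characters after "00110": 1.
That node has 1 child edge.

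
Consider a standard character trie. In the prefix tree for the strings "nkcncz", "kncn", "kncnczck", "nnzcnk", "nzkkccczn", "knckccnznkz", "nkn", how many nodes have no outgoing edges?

Leaves are exactly the stored words that no other stored word extends.
Those words: "knckccnznkz", "kncnczck", "nkcncz", "nkn", "nnzcnk", "nzkkccczn"
Leaf count: 6

6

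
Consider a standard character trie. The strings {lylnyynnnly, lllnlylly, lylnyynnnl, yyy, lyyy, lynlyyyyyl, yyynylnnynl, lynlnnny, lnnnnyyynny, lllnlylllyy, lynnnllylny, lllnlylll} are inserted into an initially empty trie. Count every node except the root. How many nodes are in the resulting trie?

65

Count nodes per top-level branch (shared prefixes stored once):
  'l'-branch (lllnlylll, lllnlylllyy, lllnlylly, lnnnnyyynny, lylnyynnnl, lylnyynnnly, lynlnnny, lynlyyyyyl, lynnnllylny, lyyy): 54 nodes
  'y'-branch (yyy, yyynylnnynl): 11 nodes
Sum: 65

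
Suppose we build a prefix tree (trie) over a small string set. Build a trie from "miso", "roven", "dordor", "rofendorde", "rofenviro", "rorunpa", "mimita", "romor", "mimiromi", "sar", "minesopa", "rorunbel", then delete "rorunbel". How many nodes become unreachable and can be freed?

3

A node on "rorunbel"'s path can go only if nothing else ends at it or branches off below it.
The suffix "bel" (3 nodes) is used only by "rorunbel"; the node for "rorun" still has the child "p", so pruning stops there.
Nodes removed: 3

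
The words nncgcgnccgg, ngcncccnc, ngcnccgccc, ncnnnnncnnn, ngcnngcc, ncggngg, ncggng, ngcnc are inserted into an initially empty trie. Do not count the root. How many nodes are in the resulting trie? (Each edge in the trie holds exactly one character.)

42

For each word, the new-node count is its length minus the longest prefix already in the trie:
  "nncgcgnccgg" → 11 new (n, n, c, g, c, g, n, c, c, g, g)
  "ngcncccnc" → prefix "n" already present; 8 new (g, c, n, c, c, c, n, c)
  "ngcnccgccc" → prefix "ngcncc" already present; 4 new (g, c, c, c)
  "ncnnnnncnnn" → prefix "n" already present; 10 new (c, n, n, n, n, n, c, n, n, n)
  "ngcnngcc" → prefix "ngcn" already present; 4 new (n, g, c, c)
  "ncggngg" → prefix "nc" already present; 5 new (g, g, n, g, g)
  "ncggng" → prefix "ncggng" already present; 0 new (none)
  "ngcnc" → prefix "ngcnc" already present; 0 new (none)
Total nodes = 11 + 8 + 4 + 10 + 4 + 5 + 0 + 0 = 42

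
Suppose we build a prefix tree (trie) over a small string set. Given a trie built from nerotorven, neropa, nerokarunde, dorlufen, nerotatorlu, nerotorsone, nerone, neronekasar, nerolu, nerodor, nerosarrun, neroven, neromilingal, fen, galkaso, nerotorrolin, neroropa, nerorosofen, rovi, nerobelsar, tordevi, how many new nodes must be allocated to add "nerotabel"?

3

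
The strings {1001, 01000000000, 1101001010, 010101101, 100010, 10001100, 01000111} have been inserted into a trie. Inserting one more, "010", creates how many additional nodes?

0

"010" is already a full path in the trie; only an end-marker is added.
No new nodes are needed: 0.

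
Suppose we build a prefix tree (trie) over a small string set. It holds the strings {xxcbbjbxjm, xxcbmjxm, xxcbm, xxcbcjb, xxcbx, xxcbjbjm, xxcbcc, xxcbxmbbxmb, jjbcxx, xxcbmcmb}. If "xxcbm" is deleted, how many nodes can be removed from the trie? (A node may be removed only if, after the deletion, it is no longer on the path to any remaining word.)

0

A node on "xxcbm"'s path can go only if nothing else ends at it or branches off below it.
Every node on "xxcbm" is still needed (e.g. by "xxcbmjxm"), so nothing is freed.
Nodes removed: 0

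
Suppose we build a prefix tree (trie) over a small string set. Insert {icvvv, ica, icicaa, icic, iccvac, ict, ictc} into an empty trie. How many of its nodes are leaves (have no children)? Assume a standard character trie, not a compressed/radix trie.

Leaves are exactly the stored words that no other stored word extends.
Those words: "ica", "iccvac", "icicaa", "ictc", "icvvv"
Leaf count: 5

5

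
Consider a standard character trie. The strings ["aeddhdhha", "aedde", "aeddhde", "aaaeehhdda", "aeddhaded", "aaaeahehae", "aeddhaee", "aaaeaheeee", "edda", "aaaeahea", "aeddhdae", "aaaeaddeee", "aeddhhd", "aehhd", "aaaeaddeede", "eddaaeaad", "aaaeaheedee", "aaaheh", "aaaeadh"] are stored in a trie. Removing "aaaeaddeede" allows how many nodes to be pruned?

Walk "aaaeaddeede" from the leaf back toward the root, removing each node that no remaining word uses.
The suffix "de" (2 nodes) is used only by "aaaeaddeede"; the node for "aaaeaddee" still has the child "e", so pruning stops there.
Nodes removed: 2

2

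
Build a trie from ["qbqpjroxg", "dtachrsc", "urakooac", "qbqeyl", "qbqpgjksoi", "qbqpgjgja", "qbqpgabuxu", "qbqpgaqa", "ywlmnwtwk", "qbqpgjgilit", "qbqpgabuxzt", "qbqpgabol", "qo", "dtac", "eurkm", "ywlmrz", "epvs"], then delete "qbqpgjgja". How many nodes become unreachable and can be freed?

Walk "qbqpgjgja" from the leaf back toward the root, removing each node that no remaining word uses.
The suffix "ja" (2 nodes) is used only by "qbqpgjgja"; the node for "qbqpgjg" still has the child "i", so pruning stops there.
Nodes removed: 2

2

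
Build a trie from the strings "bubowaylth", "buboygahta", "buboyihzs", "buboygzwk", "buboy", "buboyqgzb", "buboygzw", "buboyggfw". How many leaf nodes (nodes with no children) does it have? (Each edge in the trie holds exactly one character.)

A leaf is a node with no children — equivalently, the end of a word that is not a proper prefix of any other stored word.
Those words: "bubowaylth", "buboygahta", "buboyggfw", "buboygzwk", "buboyihzs", "buboyqgzb"
Leaf count: 6

6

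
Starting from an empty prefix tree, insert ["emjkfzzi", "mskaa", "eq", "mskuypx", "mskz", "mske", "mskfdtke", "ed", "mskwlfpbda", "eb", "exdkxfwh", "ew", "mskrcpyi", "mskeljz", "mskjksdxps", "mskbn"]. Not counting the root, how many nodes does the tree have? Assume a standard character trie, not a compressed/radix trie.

59

Insert word by word; a character creates a node only if that edge doesn't already exist:
  "emjkfzzi" → 8 new (e, m, j, k, f, z, z, i)
  "mskaa" → 5 new (m, s, k, a, a)
  "eq" → prefix "e" already present; 1 new (q)
  "mskuypx" → prefix "msk" already present; 4 new (u, y, p, x)
  "mskz" → prefix "msk" already present; 1 new (z)
  "mske" → prefix "msk" already present; 1 new (e)
  "mskfdtke" → prefix "msk" already present; 5 new (f, d, t, k, e)
  "ed" → prefix "e" already present; 1 new (d)
  "mskwlfpbda" → prefix "msk" already present; 7 new (w, l, f, p, b, d, a)
  "eb" → prefix "e" already present; 1 new (b)
  "exdkxfwh" → prefix "e" already present; 7 new (x, d, k, x, f, w, h)
  "ew" → prefix "e" already present; 1 new (w)
  "mskrcpyi" → prefix "msk" already present; 5 new (r, c, p, y, i)
  "mskeljz" → prefix "mske" already present; 3 new (l, j, z)
  "mskjksdxps" → prefix "msk" already present; 7 new (j, k, s, d, x, p, s)
  "mskbn" → prefix "msk" already present; 2 new (b, n)
Total nodes = 8 + 5 + 1 + 4 + 1 + 1 + 5 + 1 + 7 + 1 + 7 + 1 + 5 + 3 + 7 + 2 = 59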